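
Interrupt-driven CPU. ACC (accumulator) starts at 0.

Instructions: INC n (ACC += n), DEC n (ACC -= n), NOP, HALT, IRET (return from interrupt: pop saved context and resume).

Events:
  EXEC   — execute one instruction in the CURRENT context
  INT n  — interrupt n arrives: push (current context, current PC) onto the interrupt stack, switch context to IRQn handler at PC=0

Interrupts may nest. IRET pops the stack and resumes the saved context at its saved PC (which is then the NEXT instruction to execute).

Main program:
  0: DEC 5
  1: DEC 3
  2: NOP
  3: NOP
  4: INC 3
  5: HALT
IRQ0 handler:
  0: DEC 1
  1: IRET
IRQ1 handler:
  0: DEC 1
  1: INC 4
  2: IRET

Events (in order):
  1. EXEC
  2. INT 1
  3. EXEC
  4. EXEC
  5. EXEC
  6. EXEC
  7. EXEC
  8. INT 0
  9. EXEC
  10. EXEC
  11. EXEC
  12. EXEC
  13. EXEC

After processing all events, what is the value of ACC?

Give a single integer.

Answer: -3

Derivation:
Event 1 (EXEC): [MAIN] PC=0: DEC 5 -> ACC=-5
Event 2 (INT 1): INT 1 arrives: push (MAIN, PC=1), enter IRQ1 at PC=0 (depth now 1)
Event 3 (EXEC): [IRQ1] PC=0: DEC 1 -> ACC=-6
Event 4 (EXEC): [IRQ1] PC=1: INC 4 -> ACC=-2
Event 5 (EXEC): [IRQ1] PC=2: IRET -> resume MAIN at PC=1 (depth now 0)
Event 6 (EXEC): [MAIN] PC=1: DEC 3 -> ACC=-5
Event 7 (EXEC): [MAIN] PC=2: NOP
Event 8 (INT 0): INT 0 arrives: push (MAIN, PC=3), enter IRQ0 at PC=0 (depth now 1)
Event 9 (EXEC): [IRQ0] PC=0: DEC 1 -> ACC=-6
Event 10 (EXEC): [IRQ0] PC=1: IRET -> resume MAIN at PC=3 (depth now 0)
Event 11 (EXEC): [MAIN] PC=3: NOP
Event 12 (EXEC): [MAIN] PC=4: INC 3 -> ACC=-3
Event 13 (EXEC): [MAIN] PC=5: HALT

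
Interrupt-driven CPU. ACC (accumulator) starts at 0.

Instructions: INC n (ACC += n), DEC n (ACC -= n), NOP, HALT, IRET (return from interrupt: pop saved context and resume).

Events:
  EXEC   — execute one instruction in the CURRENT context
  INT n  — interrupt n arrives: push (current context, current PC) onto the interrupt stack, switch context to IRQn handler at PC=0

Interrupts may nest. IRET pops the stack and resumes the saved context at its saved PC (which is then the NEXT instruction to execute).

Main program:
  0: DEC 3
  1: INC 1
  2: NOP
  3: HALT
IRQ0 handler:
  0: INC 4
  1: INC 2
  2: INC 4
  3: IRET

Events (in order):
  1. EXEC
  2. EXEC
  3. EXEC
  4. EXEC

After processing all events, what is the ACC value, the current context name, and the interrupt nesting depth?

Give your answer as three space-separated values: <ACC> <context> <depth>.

Event 1 (EXEC): [MAIN] PC=0: DEC 3 -> ACC=-3
Event 2 (EXEC): [MAIN] PC=1: INC 1 -> ACC=-2
Event 3 (EXEC): [MAIN] PC=2: NOP
Event 4 (EXEC): [MAIN] PC=3: HALT

Answer: -2 MAIN 0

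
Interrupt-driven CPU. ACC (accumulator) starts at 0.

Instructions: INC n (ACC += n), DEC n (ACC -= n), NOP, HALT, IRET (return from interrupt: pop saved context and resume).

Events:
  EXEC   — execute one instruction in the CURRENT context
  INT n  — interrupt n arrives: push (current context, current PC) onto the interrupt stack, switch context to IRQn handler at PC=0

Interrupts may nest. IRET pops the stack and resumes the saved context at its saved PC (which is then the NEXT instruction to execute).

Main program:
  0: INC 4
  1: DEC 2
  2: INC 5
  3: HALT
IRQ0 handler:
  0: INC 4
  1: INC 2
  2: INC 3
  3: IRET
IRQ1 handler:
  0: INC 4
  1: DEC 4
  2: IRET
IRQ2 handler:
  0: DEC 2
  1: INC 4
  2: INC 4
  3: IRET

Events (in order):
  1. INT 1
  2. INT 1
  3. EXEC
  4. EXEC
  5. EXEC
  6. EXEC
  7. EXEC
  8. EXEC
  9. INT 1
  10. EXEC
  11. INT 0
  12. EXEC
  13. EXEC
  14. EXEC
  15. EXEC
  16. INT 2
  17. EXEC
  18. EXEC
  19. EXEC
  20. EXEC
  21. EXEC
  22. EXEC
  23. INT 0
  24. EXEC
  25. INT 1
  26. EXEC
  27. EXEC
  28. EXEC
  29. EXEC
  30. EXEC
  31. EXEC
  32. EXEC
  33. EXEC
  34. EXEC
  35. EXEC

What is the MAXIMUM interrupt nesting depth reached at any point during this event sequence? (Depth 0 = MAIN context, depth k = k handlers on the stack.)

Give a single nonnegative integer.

Answer: 2

Derivation:
Event 1 (INT 1): INT 1 arrives: push (MAIN, PC=0), enter IRQ1 at PC=0 (depth now 1) [depth=1]
Event 2 (INT 1): INT 1 arrives: push (IRQ1, PC=0), enter IRQ1 at PC=0 (depth now 2) [depth=2]
Event 3 (EXEC): [IRQ1] PC=0: INC 4 -> ACC=4 [depth=2]
Event 4 (EXEC): [IRQ1] PC=1: DEC 4 -> ACC=0 [depth=2]
Event 5 (EXEC): [IRQ1] PC=2: IRET -> resume IRQ1 at PC=0 (depth now 1) [depth=1]
Event 6 (EXEC): [IRQ1] PC=0: INC 4 -> ACC=4 [depth=1]
Event 7 (EXEC): [IRQ1] PC=1: DEC 4 -> ACC=0 [depth=1]
Event 8 (EXEC): [IRQ1] PC=2: IRET -> resume MAIN at PC=0 (depth now 0) [depth=0]
Event 9 (INT 1): INT 1 arrives: push (MAIN, PC=0), enter IRQ1 at PC=0 (depth now 1) [depth=1]
Event 10 (EXEC): [IRQ1] PC=0: INC 4 -> ACC=4 [depth=1]
Event 11 (INT 0): INT 0 arrives: push (IRQ1, PC=1), enter IRQ0 at PC=0 (depth now 2) [depth=2]
Event 12 (EXEC): [IRQ0] PC=0: INC 4 -> ACC=8 [depth=2]
Event 13 (EXEC): [IRQ0] PC=1: INC 2 -> ACC=10 [depth=2]
Event 14 (EXEC): [IRQ0] PC=2: INC 3 -> ACC=13 [depth=2]
Event 15 (EXEC): [IRQ0] PC=3: IRET -> resume IRQ1 at PC=1 (depth now 1) [depth=1]
Event 16 (INT 2): INT 2 arrives: push (IRQ1, PC=1), enter IRQ2 at PC=0 (depth now 2) [depth=2]
Event 17 (EXEC): [IRQ2] PC=0: DEC 2 -> ACC=11 [depth=2]
Event 18 (EXEC): [IRQ2] PC=1: INC 4 -> ACC=15 [depth=2]
Event 19 (EXEC): [IRQ2] PC=2: INC 4 -> ACC=19 [depth=2]
Event 20 (EXEC): [IRQ2] PC=3: IRET -> resume IRQ1 at PC=1 (depth now 1) [depth=1]
Event 21 (EXEC): [IRQ1] PC=1: DEC 4 -> ACC=15 [depth=1]
Event 22 (EXEC): [IRQ1] PC=2: IRET -> resume MAIN at PC=0 (depth now 0) [depth=0]
Event 23 (INT 0): INT 0 arrives: push (MAIN, PC=0), enter IRQ0 at PC=0 (depth now 1) [depth=1]
Event 24 (EXEC): [IRQ0] PC=0: INC 4 -> ACC=19 [depth=1]
Event 25 (INT 1): INT 1 arrives: push (IRQ0, PC=1), enter IRQ1 at PC=0 (depth now 2) [depth=2]
Event 26 (EXEC): [IRQ1] PC=0: INC 4 -> ACC=23 [depth=2]
Event 27 (EXEC): [IRQ1] PC=1: DEC 4 -> ACC=19 [depth=2]
Event 28 (EXEC): [IRQ1] PC=2: IRET -> resume IRQ0 at PC=1 (depth now 1) [depth=1]
Event 29 (EXEC): [IRQ0] PC=1: INC 2 -> ACC=21 [depth=1]
Event 30 (EXEC): [IRQ0] PC=2: INC 3 -> ACC=24 [depth=1]
Event 31 (EXEC): [IRQ0] PC=3: IRET -> resume MAIN at PC=0 (depth now 0) [depth=0]
Event 32 (EXEC): [MAIN] PC=0: INC 4 -> ACC=28 [depth=0]
Event 33 (EXEC): [MAIN] PC=1: DEC 2 -> ACC=26 [depth=0]
Event 34 (EXEC): [MAIN] PC=2: INC 5 -> ACC=31 [depth=0]
Event 35 (EXEC): [MAIN] PC=3: HALT [depth=0]
Max depth observed: 2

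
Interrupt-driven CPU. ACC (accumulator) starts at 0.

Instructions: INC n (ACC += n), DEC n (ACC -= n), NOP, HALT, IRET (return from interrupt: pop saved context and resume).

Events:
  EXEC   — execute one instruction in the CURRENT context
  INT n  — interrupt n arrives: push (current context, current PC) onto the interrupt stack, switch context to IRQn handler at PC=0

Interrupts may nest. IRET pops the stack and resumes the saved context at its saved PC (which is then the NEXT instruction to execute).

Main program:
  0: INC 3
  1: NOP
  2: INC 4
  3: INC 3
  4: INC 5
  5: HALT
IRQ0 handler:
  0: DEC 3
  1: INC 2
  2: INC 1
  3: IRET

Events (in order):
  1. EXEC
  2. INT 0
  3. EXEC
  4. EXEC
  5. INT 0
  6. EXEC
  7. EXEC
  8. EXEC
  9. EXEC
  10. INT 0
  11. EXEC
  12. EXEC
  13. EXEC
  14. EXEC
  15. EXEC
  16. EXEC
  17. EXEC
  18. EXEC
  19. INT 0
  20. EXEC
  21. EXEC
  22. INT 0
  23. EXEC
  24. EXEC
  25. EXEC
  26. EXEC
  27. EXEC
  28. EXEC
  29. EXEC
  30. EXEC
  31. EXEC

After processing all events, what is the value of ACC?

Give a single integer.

Answer: 15

Derivation:
Event 1 (EXEC): [MAIN] PC=0: INC 3 -> ACC=3
Event 2 (INT 0): INT 0 arrives: push (MAIN, PC=1), enter IRQ0 at PC=0 (depth now 1)
Event 3 (EXEC): [IRQ0] PC=0: DEC 3 -> ACC=0
Event 4 (EXEC): [IRQ0] PC=1: INC 2 -> ACC=2
Event 5 (INT 0): INT 0 arrives: push (IRQ0, PC=2), enter IRQ0 at PC=0 (depth now 2)
Event 6 (EXEC): [IRQ0] PC=0: DEC 3 -> ACC=-1
Event 7 (EXEC): [IRQ0] PC=1: INC 2 -> ACC=1
Event 8 (EXEC): [IRQ0] PC=2: INC 1 -> ACC=2
Event 9 (EXEC): [IRQ0] PC=3: IRET -> resume IRQ0 at PC=2 (depth now 1)
Event 10 (INT 0): INT 0 arrives: push (IRQ0, PC=2), enter IRQ0 at PC=0 (depth now 2)
Event 11 (EXEC): [IRQ0] PC=0: DEC 3 -> ACC=-1
Event 12 (EXEC): [IRQ0] PC=1: INC 2 -> ACC=1
Event 13 (EXEC): [IRQ0] PC=2: INC 1 -> ACC=2
Event 14 (EXEC): [IRQ0] PC=3: IRET -> resume IRQ0 at PC=2 (depth now 1)
Event 15 (EXEC): [IRQ0] PC=2: INC 1 -> ACC=3
Event 16 (EXEC): [IRQ0] PC=3: IRET -> resume MAIN at PC=1 (depth now 0)
Event 17 (EXEC): [MAIN] PC=1: NOP
Event 18 (EXEC): [MAIN] PC=2: INC 4 -> ACC=7
Event 19 (INT 0): INT 0 arrives: push (MAIN, PC=3), enter IRQ0 at PC=0 (depth now 1)
Event 20 (EXEC): [IRQ0] PC=0: DEC 3 -> ACC=4
Event 21 (EXEC): [IRQ0] PC=1: INC 2 -> ACC=6
Event 22 (INT 0): INT 0 arrives: push (IRQ0, PC=2), enter IRQ0 at PC=0 (depth now 2)
Event 23 (EXEC): [IRQ0] PC=0: DEC 3 -> ACC=3
Event 24 (EXEC): [IRQ0] PC=1: INC 2 -> ACC=5
Event 25 (EXEC): [IRQ0] PC=2: INC 1 -> ACC=6
Event 26 (EXEC): [IRQ0] PC=3: IRET -> resume IRQ0 at PC=2 (depth now 1)
Event 27 (EXEC): [IRQ0] PC=2: INC 1 -> ACC=7
Event 28 (EXEC): [IRQ0] PC=3: IRET -> resume MAIN at PC=3 (depth now 0)
Event 29 (EXEC): [MAIN] PC=3: INC 3 -> ACC=10
Event 30 (EXEC): [MAIN] PC=4: INC 5 -> ACC=15
Event 31 (EXEC): [MAIN] PC=5: HALT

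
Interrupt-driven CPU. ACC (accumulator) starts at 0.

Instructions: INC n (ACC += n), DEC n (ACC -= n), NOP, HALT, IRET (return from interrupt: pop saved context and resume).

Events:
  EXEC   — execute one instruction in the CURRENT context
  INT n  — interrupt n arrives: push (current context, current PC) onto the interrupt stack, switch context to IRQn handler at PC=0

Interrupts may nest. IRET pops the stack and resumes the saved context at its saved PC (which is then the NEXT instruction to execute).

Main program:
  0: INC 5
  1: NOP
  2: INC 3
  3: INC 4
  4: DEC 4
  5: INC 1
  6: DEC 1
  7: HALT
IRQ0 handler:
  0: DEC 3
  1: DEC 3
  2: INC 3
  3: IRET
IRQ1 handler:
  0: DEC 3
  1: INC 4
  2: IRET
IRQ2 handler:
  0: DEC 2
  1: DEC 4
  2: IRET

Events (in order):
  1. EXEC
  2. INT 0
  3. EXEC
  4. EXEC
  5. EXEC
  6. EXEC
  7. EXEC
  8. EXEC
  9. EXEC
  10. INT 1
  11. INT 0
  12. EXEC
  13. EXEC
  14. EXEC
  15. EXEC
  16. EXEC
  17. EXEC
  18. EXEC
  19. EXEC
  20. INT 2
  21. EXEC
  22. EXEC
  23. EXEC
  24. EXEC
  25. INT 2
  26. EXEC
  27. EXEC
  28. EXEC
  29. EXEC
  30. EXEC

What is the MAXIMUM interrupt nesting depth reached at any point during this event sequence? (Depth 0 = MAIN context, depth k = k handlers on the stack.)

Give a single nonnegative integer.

Event 1 (EXEC): [MAIN] PC=0: INC 5 -> ACC=5 [depth=0]
Event 2 (INT 0): INT 0 arrives: push (MAIN, PC=1), enter IRQ0 at PC=0 (depth now 1) [depth=1]
Event 3 (EXEC): [IRQ0] PC=0: DEC 3 -> ACC=2 [depth=1]
Event 4 (EXEC): [IRQ0] PC=1: DEC 3 -> ACC=-1 [depth=1]
Event 5 (EXEC): [IRQ0] PC=2: INC 3 -> ACC=2 [depth=1]
Event 6 (EXEC): [IRQ0] PC=3: IRET -> resume MAIN at PC=1 (depth now 0) [depth=0]
Event 7 (EXEC): [MAIN] PC=1: NOP [depth=0]
Event 8 (EXEC): [MAIN] PC=2: INC 3 -> ACC=5 [depth=0]
Event 9 (EXEC): [MAIN] PC=3: INC 4 -> ACC=9 [depth=0]
Event 10 (INT 1): INT 1 arrives: push (MAIN, PC=4), enter IRQ1 at PC=0 (depth now 1) [depth=1]
Event 11 (INT 0): INT 0 arrives: push (IRQ1, PC=0), enter IRQ0 at PC=0 (depth now 2) [depth=2]
Event 12 (EXEC): [IRQ0] PC=0: DEC 3 -> ACC=6 [depth=2]
Event 13 (EXEC): [IRQ0] PC=1: DEC 3 -> ACC=3 [depth=2]
Event 14 (EXEC): [IRQ0] PC=2: INC 3 -> ACC=6 [depth=2]
Event 15 (EXEC): [IRQ0] PC=3: IRET -> resume IRQ1 at PC=0 (depth now 1) [depth=1]
Event 16 (EXEC): [IRQ1] PC=0: DEC 3 -> ACC=3 [depth=1]
Event 17 (EXEC): [IRQ1] PC=1: INC 4 -> ACC=7 [depth=1]
Event 18 (EXEC): [IRQ1] PC=2: IRET -> resume MAIN at PC=4 (depth now 0) [depth=0]
Event 19 (EXEC): [MAIN] PC=4: DEC 4 -> ACC=3 [depth=0]
Event 20 (INT 2): INT 2 arrives: push (MAIN, PC=5), enter IRQ2 at PC=0 (depth now 1) [depth=1]
Event 21 (EXEC): [IRQ2] PC=0: DEC 2 -> ACC=1 [depth=1]
Event 22 (EXEC): [IRQ2] PC=1: DEC 4 -> ACC=-3 [depth=1]
Event 23 (EXEC): [IRQ2] PC=2: IRET -> resume MAIN at PC=5 (depth now 0) [depth=0]
Event 24 (EXEC): [MAIN] PC=5: INC 1 -> ACC=-2 [depth=0]
Event 25 (INT 2): INT 2 arrives: push (MAIN, PC=6), enter IRQ2 at PC=0 (depth now 1) [depth=1]
Event 26 (EXEC): [IRQ2] PC=0: DEC 2 -> ACC=-4 [depth=1]
Event 27 (EXEC): [IRQ2] PC=1: DEC 4 -> ACC=-8 [depth=1]
Event 28 (EXEC): [IRQ2] PC=2: IRET -> resume MAIN at PC=6 (depth now 0) [depth=0]
Event 29 (EXEC): [MAIN] PC=6: DEC 1 -> ACC=-9 [depth=0]
Event 30 (EXEC): [MAIN] PC=7: HALT [depth=0]
Max depth observed: 2

Answer: 2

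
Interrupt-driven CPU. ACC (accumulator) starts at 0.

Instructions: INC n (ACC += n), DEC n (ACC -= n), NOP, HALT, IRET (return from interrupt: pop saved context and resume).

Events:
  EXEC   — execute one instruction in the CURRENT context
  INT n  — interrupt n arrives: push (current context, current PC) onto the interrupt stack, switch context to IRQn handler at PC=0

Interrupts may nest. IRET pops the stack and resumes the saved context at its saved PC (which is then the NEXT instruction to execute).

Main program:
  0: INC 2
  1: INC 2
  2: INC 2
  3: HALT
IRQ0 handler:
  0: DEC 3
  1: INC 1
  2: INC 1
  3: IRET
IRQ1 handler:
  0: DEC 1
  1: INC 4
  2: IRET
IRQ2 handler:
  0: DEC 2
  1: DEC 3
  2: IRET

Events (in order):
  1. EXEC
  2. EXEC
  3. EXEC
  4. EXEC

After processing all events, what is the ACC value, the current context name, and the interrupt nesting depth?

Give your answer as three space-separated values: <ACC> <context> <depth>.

Event 1 (EXEC): [MAIN] PC=0: INC 2 -> ACC=2
Event 2 (EXEC): [MAIN] PC=1: INC 2 -> ACC=4
Event 3 (EXEC): [MAIN] PC=2: INC 2 -> ACC=6
Event 4 (EXEC): [MAIN] PC=3: HALT

Answer: 6 MAIN 0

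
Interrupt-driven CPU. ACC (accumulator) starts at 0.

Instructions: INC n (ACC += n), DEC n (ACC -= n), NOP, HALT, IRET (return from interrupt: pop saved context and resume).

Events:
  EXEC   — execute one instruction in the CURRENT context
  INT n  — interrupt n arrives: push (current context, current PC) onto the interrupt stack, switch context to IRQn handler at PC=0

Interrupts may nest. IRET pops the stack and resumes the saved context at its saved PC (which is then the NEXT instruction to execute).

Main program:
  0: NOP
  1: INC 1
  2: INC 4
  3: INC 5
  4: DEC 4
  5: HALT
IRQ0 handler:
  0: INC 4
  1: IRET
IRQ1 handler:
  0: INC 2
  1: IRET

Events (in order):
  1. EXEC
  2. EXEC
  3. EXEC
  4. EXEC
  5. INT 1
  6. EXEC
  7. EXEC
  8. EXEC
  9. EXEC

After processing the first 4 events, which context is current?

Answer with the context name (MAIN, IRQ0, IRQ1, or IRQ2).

Event 1 (EXEC): [MAIN] PC=0: NOP
Event 2 (EXEC): [MAIN] PC=1: INC 1 -> ACC=1
Event 3 (EXEC): [MAIN] PC=2: INC 4 -> ACC=5
Event 4 (EXEC): [MAIN] PC=3: INC 5 -> ACC=10

Answer: MAIN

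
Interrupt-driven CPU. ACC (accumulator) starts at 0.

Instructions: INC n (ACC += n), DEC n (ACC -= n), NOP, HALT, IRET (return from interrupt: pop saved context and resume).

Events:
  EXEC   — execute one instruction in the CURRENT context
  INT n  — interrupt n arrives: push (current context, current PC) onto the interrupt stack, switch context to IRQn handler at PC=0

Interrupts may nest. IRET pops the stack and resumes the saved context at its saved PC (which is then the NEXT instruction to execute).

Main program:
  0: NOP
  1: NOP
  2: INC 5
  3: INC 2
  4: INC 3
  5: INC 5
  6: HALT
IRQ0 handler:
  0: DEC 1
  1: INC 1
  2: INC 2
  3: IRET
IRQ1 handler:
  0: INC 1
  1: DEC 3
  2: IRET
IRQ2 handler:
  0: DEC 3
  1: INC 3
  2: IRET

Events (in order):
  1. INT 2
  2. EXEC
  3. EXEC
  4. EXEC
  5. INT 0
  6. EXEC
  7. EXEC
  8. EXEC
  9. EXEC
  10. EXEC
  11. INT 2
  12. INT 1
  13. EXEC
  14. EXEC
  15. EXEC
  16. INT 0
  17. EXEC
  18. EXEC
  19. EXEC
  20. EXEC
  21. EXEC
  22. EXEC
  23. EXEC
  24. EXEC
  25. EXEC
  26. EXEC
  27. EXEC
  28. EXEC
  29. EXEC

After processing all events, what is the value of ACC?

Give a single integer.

Answer: 17

Derivation:
Event 1 (INT 2): INT 2 arrives: push (MAIN, PC=0), enter IRQ2 at PC=0 (depth now 1)
Event 2 (EXEC): [IRQ2] PC=0: DEC 3 -> ACC=-3
Event 3 (EXEC): [IRQ2] PC=1: INC 3 -> ACC=0
Event 4 (EXEC): [IRQ2] PC=2: IRET -> resume MAIN at PC=0 (depth now 0)
Event 5 (INT 0): INT 0 arrives: push (MAIN, PC=0), enter IRQ0 at PC=0 (depth now 1)
Event 6 (EXEC): [IRQ0] PC=0: DEC 1 -> ACC=-1
Event 7 (EXEC): [IRQ0] PC=1: INC 1 -> ACC=0
Event 8 (EXEC): [IRQ0] PC=2: INC 2 -> ACC=2
Event 9 (EXEC): [IRQ0] PC=3: IRET -> resume MAIN at PC=0 (depth now 0)
Event 10 (EXEC): [MAIN] PC=0: NOP
Event 11 (INT 2): INT 2 arrives: push (MAIN, PC=1), enter IRQ2 at PC=0 (depth now 1)
Event 12 (INT 1): INT 1 arrives: push (IRQ2, PC=0), enter IRQ1 at PC=0 (depth now 2)
Event 13 (EXEC): [IRQ1] PC=0: INC 1 -> ACC=3
Event 14 (EXEC): [IRQ1] PC=1: DEC 3 -> ACC=0
Event 15 (EXEC): [IRQ1] PC=2: IRET -> resume IRQ2 at PC=0 (depth now 1)
Event 16 (INT 0): INT 0 arrives: push (IRQ2, PC=0), enter IRQ0 at PC=0 (depth now 2)
Event 17 (EXEC): [IRQ0] PC=0: DEC 1 -> ACC=-1
Event 18 (EXEC): [IRQ0] PC=1: INC 1 -> ACC=0
Event 19 (EXEC): [IRQ0] PC=2: INC 2 -> ACC=2
Event 20 (EXEC): [IRQ0] PC=3: IRET -> resume IRQ2 at PC=0 (depth now 1)
Event 21 (EXEC): [IRQ2] PC=0: DEC 3 -> ACC=-1
Event 22 (EXEC): [IRQ2] PC=1: INC 3 -> ACC=2
Event 23 (EXEC): [IRQ2] PC=2: IRET -> resume MAIN at PC=1 (depth now 0)
Event 24 (EXEC): [MAIN] PC=1: NOP
Event 25 (EXEC): [MAIN] PC=2: INC 5 -> ACC=7
Event 26 (EXEC): [MAIN] PC=3: INC 2 -> ACC=9
Event 27 (EXEC): [MAIN] PC=4: INC 3 -> ACC=12
Event 28 (EXEC): [MAIN] PC=5: INC 5 -> ACC=17
Event 29 (EXEC): [MAIN] PC=6: HALT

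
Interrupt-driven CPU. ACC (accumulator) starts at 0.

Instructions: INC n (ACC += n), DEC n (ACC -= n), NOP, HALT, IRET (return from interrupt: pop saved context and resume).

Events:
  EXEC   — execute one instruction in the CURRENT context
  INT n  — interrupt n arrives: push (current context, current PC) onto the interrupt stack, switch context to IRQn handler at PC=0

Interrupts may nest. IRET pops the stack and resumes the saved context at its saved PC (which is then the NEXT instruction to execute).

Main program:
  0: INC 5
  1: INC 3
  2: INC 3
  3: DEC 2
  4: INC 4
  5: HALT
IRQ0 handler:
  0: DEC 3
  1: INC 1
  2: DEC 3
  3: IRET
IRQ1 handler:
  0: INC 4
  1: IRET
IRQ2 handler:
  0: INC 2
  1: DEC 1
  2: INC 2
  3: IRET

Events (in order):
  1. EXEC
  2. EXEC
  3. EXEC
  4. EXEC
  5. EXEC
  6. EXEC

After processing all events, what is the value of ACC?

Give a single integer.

Answer: 13

Derivation:
Event 1 (EXEC): [MAIN] PC=0: INC 5 -> ACC=5
Event 2 (EXEC): [MAIN] PC=1: INC 3 -> ACC=8
Event 3 (EXEC): [MAIN] PC=2: INC 3 -> ACC=11
Event 4 (EXEC): [MAIN] PC=3: DEC 2 -> ACC=9
Event 5 (EXEC): [MAIN] PC=4: INC 4 -> ACC=13
Event 6 (EXEC): [MAIN] PC=5: HALT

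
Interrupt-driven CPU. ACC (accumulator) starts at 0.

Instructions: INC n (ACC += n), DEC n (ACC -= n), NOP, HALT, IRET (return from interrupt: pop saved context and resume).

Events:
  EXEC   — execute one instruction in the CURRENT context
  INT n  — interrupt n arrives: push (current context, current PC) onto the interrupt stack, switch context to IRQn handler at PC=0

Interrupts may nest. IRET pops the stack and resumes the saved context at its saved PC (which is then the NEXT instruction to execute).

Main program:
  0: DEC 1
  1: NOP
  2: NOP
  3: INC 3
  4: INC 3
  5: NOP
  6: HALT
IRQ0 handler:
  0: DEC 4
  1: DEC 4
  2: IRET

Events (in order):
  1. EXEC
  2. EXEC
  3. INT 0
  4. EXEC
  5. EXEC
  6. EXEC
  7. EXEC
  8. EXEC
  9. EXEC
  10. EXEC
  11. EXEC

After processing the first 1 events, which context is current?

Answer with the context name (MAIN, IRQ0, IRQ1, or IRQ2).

Event 1 (EXEC): [MAIN] PC=0: DEC 1 -> ACC=-1

Answer: MAIN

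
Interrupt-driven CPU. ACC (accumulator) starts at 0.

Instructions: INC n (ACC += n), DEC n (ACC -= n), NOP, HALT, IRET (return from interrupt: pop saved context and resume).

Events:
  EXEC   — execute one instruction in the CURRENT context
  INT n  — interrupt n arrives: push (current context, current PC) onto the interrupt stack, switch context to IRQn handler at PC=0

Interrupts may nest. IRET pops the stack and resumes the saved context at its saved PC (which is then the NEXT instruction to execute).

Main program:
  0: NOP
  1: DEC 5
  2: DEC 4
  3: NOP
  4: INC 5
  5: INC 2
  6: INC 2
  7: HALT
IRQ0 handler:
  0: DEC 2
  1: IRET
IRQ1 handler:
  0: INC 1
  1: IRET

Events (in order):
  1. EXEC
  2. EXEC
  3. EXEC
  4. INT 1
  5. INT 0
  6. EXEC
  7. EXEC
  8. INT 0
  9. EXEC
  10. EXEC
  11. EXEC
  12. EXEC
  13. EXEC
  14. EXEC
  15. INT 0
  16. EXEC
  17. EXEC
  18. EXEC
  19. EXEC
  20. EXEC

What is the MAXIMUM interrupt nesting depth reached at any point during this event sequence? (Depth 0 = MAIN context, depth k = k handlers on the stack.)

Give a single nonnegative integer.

Event 1 (EXEC): [MAIN] PC=0: NOP [depth=0]
Event 2 (EXEC): [MAIN] PC=1: DEC 5 -> ACC=-5 [depth=0]
Event 3 (EXEC): [MAIN] PC=2: DEC 4 -> ACC=-9 [depth=0]
Event 4 (INT 1): INT 1 arrives: push (MAIN, PC=3), enter IRQ1 at PC=0 (depth now 1) [depth=1]
Event 5 (INT 0): INT 0 arrives: push (IRQ1, PC=0), enter IRQ0 at PC=0 (depth now 2) [depth=2]
Event 6 (EXEC): [IRQ0] PC=0: DEC 2 -> ACC=-11 [depth=2]
Event 7 (EXEC): [IRQ0] PC=1: IRET -> resume IRQ1 at PC=0 (depth now 1) [depth=1]
Event 8 (INT 0): INT 0 arrives: push (IRQ1, PC=0), enter IRQ0 at PC=0 (depth now 2) [depth=2]
Event 9 (EXEC): [IRQ0] PC=0: DEC 2 -> ACC=-13 [depth=2]
Event 10 (EXEC): [IRQ0] PC=1: IRET -> resume IRQ1 at PC=0 (depth now 1) [depth=1]
Event 11 (EXEC): [IRQ1] PC=0: INC 1 -> ACC=-12 [depth=1]
Event 12 (EXEC): [IRQ1] PC=1: IRET -> resume MAIN at PC=3 (depth now 0) [depth=0]
Event 13 (EXEC): [MAIN] PC=3: NOP [depth=0]
Event 14 (EXEC): [MAIN] PC=4: INC 5 -> ACC=-7 [depth=0]
Event 15 (INT 0): INT 0 arrives: push (MAIN, PC=5), enter IRQ0 at PC=0 (depth now 1) [depth=1]
Event 16 (EXEC): [IRQ0] PC=0: DEC 2 -> ACC=-9 [depth=1]
Event 17 (EXEC): [IRQ0] PC=1: IRET -> resume MAIN at PC=5 (depth now 0) [depth=0]
Event 18 (EXEC): [MAIN] PC=5: INC 2 -> ACC=-7 [depth=0]
Event 19 (EXEC): [MAIN] PC=6: INC 2 -> ACC=-5 [depth=0]
Event 20 (EXEC): [MAIN] PC=7: HALT [depth=0]
Max depth observed: 2

Answer: 2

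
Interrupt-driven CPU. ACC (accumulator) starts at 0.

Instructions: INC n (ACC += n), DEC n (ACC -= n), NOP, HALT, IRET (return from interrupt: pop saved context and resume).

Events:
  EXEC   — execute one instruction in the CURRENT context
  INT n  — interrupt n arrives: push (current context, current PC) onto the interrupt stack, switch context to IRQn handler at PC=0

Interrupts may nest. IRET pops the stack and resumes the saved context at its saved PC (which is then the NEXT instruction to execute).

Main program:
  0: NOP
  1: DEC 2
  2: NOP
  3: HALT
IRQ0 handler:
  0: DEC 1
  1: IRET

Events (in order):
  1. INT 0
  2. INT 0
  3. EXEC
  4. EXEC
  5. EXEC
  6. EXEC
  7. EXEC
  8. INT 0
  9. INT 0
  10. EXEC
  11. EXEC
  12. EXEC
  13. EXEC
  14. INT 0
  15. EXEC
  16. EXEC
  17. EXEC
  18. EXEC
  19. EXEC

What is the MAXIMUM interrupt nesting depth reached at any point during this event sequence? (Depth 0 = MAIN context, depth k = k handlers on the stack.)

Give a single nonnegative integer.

Event 1 (INT 0): INT 0 arrives: push (MAIN, PC=0), enter IRQ0 at PC=0 (depth now 1) [depth=1]
Event 2 (INT 0): INT 0 arrives: push (IRQ0, PC=0), enter IRQ0 at PC=0 (depth now 2) [depth=2]
Event 3 (EXEC): [IRQ0] PC=0: DEC 1 -> ACC=-1 [depth=2]
Event 4 (EXEC): [IRQ0] PC=1: IRET -> resume IRQ0 at PC=0 (depth now 1) [depth=1]
Event 5 (EXEC): [IRQ0] PC=0: DEC 1 -> ACC=-2 [depth=1]
Event 6 (EXEC): [IRQ0] PC=1: IRET -> resume MAIN at PC=0 (depth now 0) [depth=0]
Event 7 (EXEC): [MAIN] PC=0: NOP [depth=0]
Event 8 (INT 0): INT 0 arrives: push (MAIN, PC=1), enter IRQ0 at PC=0 (depth now 1) [depth=1]
Event 9 (INT 0): INT 0 arrives: push (IRQ0, PC=0), enter IRQ0 at PC=0 (depth now 2) [depth=2]
Event 10 (EXEC): [IRQ0] PC=0: DEC 1 -> ACC=-3 [depth=2]
Event 11 (EXEC): [IRQ0] PC=1: IRET -> resume IRQ0 at PC=0 (depth now 1) [depth=1]
Event 12 (EXEC): [IRQ0] PC=0: DEC 1 -> ACC=-4 [depth=1]
Event 13 (EXEC): [IRQ0] PC=1: IRET -> resume MAIN at PC=1 (depth now 0) [depth=0]
Event 14 (INT 0): INT 0 arrives: push (MAIN, PC=1), enter IRQ0 at PC=0 (depth now 1) [depth=1]
Event 15 (EXEC): [IRQ0] PC=0: DEC 1 -> ACC=-5 [depth=1]
Event 16 (EXEC): [IRQ0] PC=1: IRET -> resume MAIN at PC=1 (depth now 0) [depth=0]
Event 17 (EXEC): [MAIN] PC=1: DEC 2 -> ACC=-7 [depth=0]
Event 18 (EXEC): [MAIN] PC=2: NOP [depth=0]
Event 19 (EXEC): [MAIN] PC=3: HALT [depth=0]
Max depth observed: 2

Answer: 2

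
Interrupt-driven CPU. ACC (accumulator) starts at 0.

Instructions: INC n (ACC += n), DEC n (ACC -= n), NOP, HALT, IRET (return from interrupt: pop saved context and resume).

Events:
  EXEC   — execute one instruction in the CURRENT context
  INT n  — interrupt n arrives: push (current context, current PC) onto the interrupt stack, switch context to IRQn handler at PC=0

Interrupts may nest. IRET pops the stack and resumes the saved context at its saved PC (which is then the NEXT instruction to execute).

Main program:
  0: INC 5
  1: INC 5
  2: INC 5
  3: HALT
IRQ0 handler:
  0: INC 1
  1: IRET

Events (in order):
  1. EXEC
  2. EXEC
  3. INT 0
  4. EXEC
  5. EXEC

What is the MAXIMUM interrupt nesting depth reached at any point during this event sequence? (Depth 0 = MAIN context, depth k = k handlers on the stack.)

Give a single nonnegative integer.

Answer: 1

Derivation:
Event 1 (EXEC): [MAIN] PC=0: INC 5 -> ACC=5 [depth=0]
Event 2 (EXEC): [MAIN] PC=1: INC 5 -> ACC=10 [depth=0]
Event 3 (INT 0): INT 0 arrives: push (MAIN, PC=2), enter IRQ0 at PC=0 (depth now 1) [depth=1]
Event 4 (EXEC): [IRQ0] PC=0: INC 1 -> ACC=11 [depth=1]
Event 5 (EXEC): [IRQ0] PC=1: IRET -> resume MAIN at PC=2 (depth now 0) [depth=0]
Max depth observed: 1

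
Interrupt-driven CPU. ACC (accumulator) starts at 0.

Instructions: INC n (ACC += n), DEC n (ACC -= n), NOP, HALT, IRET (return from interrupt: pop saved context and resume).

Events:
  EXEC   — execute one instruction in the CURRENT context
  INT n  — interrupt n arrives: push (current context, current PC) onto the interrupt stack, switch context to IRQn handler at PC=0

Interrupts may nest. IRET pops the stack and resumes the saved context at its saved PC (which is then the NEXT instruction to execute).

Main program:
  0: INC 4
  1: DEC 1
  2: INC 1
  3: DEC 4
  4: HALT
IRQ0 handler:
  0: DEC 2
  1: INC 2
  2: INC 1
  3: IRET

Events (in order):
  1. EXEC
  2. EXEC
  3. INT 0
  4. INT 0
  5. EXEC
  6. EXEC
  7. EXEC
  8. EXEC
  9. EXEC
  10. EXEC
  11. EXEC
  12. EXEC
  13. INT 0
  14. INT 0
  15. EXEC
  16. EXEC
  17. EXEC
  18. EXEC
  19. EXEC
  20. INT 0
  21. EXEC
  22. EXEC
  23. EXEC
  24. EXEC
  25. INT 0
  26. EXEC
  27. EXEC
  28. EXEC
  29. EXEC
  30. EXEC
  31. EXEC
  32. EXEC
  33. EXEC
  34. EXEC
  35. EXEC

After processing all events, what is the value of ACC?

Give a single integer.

Answer: 6

Derivation:
Event 1 (EXEC): [MAIN] PC=0: INC 4 -> ACC=4
Event 2 (EXEC): [MAIN] PC=1: DEC 1 -> ACC=3
Event 3 (INT 0): INT 0 arrives: push (MAIN, PC=2), enter IRQ0 at PC=0 (depth now 1)
Event 4 (INT 0): INT 0 arrives: push (IRQ0, PC=0), enter IRQ0 at PC=0 (depth now 2)
Event 5 (EXEC): [IRQ0] PC=0: DEC 2 -> ACC=1
Event 6 (EXEC): [IRQ0] PC=1: INC 2 -> ACC=3
Event 7 (EXEC): [IRQ0] PC=2: INC 1 -> ACC=4
Event 8 (EXEC): [IRQ0] PC=3: IRET -> resume IRQ0 at PC=0 (depth now 1)
Event 9 (EXEC): [IRQ0] PC=0: DEC 2 -> ACC=2
Event 10 (EXEC): [IRQ0] PC=1: INC 2 -> ACC=4
Event 11 (EXEC): [IRQ0] PC=2: INC 1 -> ACC=5
Event 12 (EXEC): [IRQ0] PC=3: IRET -> resume MAIN at PC=2 (depth now 0)
Event 13 (INT 0): INT 0 arrives: push (MAIN, PC=2), enter IRQ0 at PC=0 (depth now 1)
Event 14 (INT 0): INT 0 arrives: push (IRQ0, PC=0), enter IRQ0 at PC=0 (depth now 2)
Event 15 (EXEC): [IRQ0] PC=0: DEC 2 -> ACC=3
Event 16 (EXEC): [IRQ0] PC=1: INC 2 -> ACC=5
Event 17 (EXEC): [IRQ0] PC=2: INC 1 -> ACC=6
Event 18 (EXEC): [IRQ0] PC=3: IRET -> resume IRQ0 at PC=0 (depth now 1)
Event 19 (EXEC): [IRQ0] PC=0: DEC 2 -> ACC=4
Event 20 (INT 0): INT 0 arrives: push (IRQ0, PC=1), enter IRQ0 at PC=0 (depth now 2)
Event 21 (EXEC): [IRQ0] PC=0: DEC 2 -> ACC=2
Event 22 (EXEC): [IRQ0] PC=1: INC 2 -> ACC=4
Event 23 (EXEC): [IRQ0] PC=2: INC 1 -> ACC=5
Event 24 (EXEC): [IRQ0] PC=3: IRET -> resume IRQ0 at PC=1 (depth now 1)
Event 25 (INT 0): INT 0 arrives: push (IRQ0, PC=1), enter IRQ0 at PC=0 (depth now 2)
Event 26 (EXEC): [IRQ0] PC=0: DEC 2 -> ACC=3
Event 27 (EXEC): [IRQ0] PC=1: INC 2 -> ACC=5
Event 28 (EXEC): [IRQ0] PC=2: INC 1 -> ACC=6
Event 29 (EXEC): [IRQ0] PC=3: IRET -> resume IRQ0 at PC=1 (depth now 1)
Event 30 (EXEC): [IRQ0] PC=1: INC 2 -> ACC=8
Event 31 (EXEC): [IRQ0] PC=2: INC 1 -> ACC=9
Event 32 (EXEC): [IRQ0] PC=3: IRET -> resume MAIN at PC=2 (depth now 0)
Event 33 (EXEC): [MAIN] PC=2: INC 1 -> ACC=10
Event 34 (EXEC): [MAIN] PC=3: DEC 4 -> ACC=6
Event 35 (EXEC): [MAIN] PC=4: HALT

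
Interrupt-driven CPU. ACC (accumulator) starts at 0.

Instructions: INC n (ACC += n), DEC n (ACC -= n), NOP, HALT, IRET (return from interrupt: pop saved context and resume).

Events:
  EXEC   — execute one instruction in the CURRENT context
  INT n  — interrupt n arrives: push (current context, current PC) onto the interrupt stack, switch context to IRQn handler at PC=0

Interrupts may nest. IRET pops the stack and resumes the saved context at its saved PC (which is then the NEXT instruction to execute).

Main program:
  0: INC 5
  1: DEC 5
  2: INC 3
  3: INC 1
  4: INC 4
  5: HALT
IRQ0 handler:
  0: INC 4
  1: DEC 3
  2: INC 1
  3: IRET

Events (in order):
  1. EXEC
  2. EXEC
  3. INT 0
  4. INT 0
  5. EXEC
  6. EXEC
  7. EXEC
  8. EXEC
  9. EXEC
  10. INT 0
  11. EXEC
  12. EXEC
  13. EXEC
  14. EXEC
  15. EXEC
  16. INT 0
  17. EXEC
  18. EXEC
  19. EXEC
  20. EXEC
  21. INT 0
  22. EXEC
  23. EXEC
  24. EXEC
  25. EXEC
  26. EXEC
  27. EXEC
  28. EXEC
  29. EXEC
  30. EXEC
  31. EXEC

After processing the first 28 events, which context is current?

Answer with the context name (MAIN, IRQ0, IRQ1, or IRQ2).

Event 1 (EXEC): [MAIN] PC=0: INC 5 -> ACC=5
Event 2 (EXEC): [MAIN] PC=1: DEC 5 -> ACC=0
Event 3 (INT 0): INT 0 arrives: push (MAIN, PC=2), enter IRQ0 at PC=0 (depth now 1)
Event 4 (INT 0): INT 0 arrives: push (IRQ0, PC=0), enter IRQ0 at PC=0 (depth now 2)
Event 5 (EXEC): [IRQ0] PC=0: INC 4 -> ACC=4
Event 6 (EXEC): [IRQ0] PC=1: DEC 3 -> ACC=1
Event 7 (EXEC): [IRQ0] PC=2: INC 1 -> ACC=2
Event 8 (EXEC): [IRQ0] PC=3: IRET -> resume IRQ0 at PC=0 (depth now 1)
Event 9 (EXEC): [IRQ0] PC=0: INC 4 -> ACC=6
Event 10 (INT 0): INT 0 arrives: push (IRQ0, PC=1), enter IRQ0 at PC=0 (depth now 2)
Event 11 (EXEC): [IRQ0] PC=0: INC 4 -> ACC=10
Event 12 (EXEC): [IRQ0] PC=1: DEC 3 -> ACC=7
Event 13 (EXEC): [IRQ0] PC=2: INC 1 -> ACC=8
Event 14 (EXEC): [IRQ0] PC=3: IRET -> resume IRQ0 at PC=1 (depth now 1)
Event 15 (EXEC): [IRQ0] PC=1: DEC 3 -> ACC=5
Event 16 (INT 0): INT 0 arrives: push (IRQ0, PC=2), enter IRQ0 at PC=0 (depth now 2)
Event 17 (EXEC): [IRQ0] PC=0: INC 4 -> ACC=9
Event 18 (EXEC): [IRQ0] PC=1: DEC 3 -> ACC=6
Event 19 (EXEC): [IRQ0] PC=2: INC 1 -> ACC=7
Event 20 (EXEC): [IRQ0] PC=3: IRET -> resume IRQ0 at PC=2 (depth now 1)
Event 21 (INT 0): INT 0 arrives: push (IRQ0, PC=2), enter IRQ0 at PC=0 (depth now 2)
Event 22 (EXEC): [IRQ0] PC=0: INC 4 -> ACC=11
Event 23 (EXEC): [IRQ0] PC=1: DEC 3 -> ACC=8
Event 24 (EXEC): [IRQ0] PC=2: INC 1 -> ACC=9
Event 25 (EXEC): [IRQ0] PC=3: IRET -> resume IRQ0 at PC=2 (depth now 1)
Event 26 (EXEC): [IRQ0] PC=2: INC 1 -> ACC=10
Event 27 (EXEC): [IRQ0] PC=3: IRET -> resume MAIN at PC=2 (depth now 0)
Event 28 (EXEC): [MAIN] PC=2: INC 3 -> ACC=13

Answer: MAIN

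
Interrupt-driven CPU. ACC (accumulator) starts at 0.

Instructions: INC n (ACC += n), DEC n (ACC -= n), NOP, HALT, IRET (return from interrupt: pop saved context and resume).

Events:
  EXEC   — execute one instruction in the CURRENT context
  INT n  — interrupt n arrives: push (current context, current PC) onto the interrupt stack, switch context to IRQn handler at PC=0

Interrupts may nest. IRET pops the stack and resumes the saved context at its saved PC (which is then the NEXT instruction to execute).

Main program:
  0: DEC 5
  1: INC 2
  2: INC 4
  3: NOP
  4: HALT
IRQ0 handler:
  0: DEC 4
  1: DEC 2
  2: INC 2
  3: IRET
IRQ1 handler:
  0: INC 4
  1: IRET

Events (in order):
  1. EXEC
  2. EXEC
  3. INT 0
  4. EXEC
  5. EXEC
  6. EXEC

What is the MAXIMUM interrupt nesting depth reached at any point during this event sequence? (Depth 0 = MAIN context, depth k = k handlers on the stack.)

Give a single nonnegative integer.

Event 1 (EXEC): [MAIN] PC=0: DEC 5 -> ACC=-5 [depth=0]
Event 2 (EXEC): [MAIN] PC=1: INC 2 -> ACC=-3 [depth=0]
Event 3 (INT 0): INT 0 arrives: push (MAIN, PC=2), enter IRQ0 at PC=0 (depth now 1) [depth=1]
Event 4 (EXEC): [IRQ0] PC=0: DEC 4 -> ACC=-7 [depth=1]
Event 5 (EXEC): [IRQ0] PC=1: DEC 2 -> ACC=-9 [depth=1]
Event 6 (EXEC): [IRQ0] PC=2: INC 2 -> ACC=-7 [depth=1]
Max depth observed: 1

Answer: 1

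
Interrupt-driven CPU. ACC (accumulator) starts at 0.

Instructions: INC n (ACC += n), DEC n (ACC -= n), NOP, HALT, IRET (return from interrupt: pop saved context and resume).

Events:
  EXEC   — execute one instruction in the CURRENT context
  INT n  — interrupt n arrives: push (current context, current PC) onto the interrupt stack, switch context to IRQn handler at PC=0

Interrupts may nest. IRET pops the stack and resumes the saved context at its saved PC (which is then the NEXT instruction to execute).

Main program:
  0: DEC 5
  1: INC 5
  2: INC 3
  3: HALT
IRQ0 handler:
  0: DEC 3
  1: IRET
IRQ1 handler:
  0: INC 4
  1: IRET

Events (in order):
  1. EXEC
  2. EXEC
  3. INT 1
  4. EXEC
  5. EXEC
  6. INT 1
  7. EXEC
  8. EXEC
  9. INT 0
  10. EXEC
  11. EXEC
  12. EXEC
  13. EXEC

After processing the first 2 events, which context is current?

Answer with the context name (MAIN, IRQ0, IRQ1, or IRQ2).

Answer: MAIN

Derivation:
Event 1 (EXEC): [MAIN] PC=0: DEC 5 -> ACC=-5
Event 2 (EXEC): [MAIN] PC=1: INC 5 -> ACC=0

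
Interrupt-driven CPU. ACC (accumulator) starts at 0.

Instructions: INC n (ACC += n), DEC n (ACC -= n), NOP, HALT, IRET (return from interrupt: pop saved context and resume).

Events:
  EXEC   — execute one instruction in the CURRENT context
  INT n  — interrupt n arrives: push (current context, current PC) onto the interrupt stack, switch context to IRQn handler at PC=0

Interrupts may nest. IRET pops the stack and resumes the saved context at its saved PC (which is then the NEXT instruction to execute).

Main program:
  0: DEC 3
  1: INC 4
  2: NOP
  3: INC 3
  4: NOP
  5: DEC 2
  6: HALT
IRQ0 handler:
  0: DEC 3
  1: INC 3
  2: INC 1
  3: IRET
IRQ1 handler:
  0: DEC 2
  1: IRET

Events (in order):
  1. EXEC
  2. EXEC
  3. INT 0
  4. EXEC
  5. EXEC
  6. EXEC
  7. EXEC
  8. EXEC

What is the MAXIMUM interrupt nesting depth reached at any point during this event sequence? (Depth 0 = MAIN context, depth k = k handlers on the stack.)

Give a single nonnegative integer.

Event 1 (EXEC): [MAIN] PC=0: DEC 3 -> ACC=-3 [depth=0]
Event 2 (EXEC): [MAIN] PC=1: INC 4 -> ACC=1 [depth=0]
Event 3 (INT 0): INT 0 arrives: push (MAIN, PC=2), enter IRQ0 at PC=0 (depth now 1) [depth=1]
Event 4 (EXEC): [IRQ0] PC=0: DEC 3 -> ACC=-2 [depth=1]
Event 5 (EXEC): [IRQ0] PC=1: INC 3 -> ACC=1 [depth=1]
Event 6 (EXEC): [IRQ0] PC=2: INC 1 -> ACC=2 [depth=1]
Event 7 (EXEC): [IRQ0] PC=3: IRET -> resume MAIN at PC=2 (depth now 0) [depth=0]
Event 8 (EXEC): [MAIN] PC=2: NOP [depth=0]
Max depth observed: 1

Answer: 1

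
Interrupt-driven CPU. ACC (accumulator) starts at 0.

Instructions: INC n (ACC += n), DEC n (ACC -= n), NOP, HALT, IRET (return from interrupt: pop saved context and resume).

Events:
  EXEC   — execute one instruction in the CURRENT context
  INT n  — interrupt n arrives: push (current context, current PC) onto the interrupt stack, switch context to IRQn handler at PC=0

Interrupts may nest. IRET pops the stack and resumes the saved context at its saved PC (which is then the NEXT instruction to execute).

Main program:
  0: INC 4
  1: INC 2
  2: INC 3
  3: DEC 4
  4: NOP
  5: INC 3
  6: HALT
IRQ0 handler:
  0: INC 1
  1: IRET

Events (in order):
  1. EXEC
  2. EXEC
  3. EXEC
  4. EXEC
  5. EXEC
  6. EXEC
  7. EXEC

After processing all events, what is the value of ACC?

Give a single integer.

Event 1 (EXEC): [MAIN] PC=0: INC 4 -> ACC=4
Event 2 (EXEC): [MAIN] PC=1: INC 2 -> ACC=6
Event 3 (EXEC): [MAIN] PC=2: INC 3 -> ACC=9
Event 4 (EXEC): [MAIN] PC=3: DEC 4 -> ACC=5
Event 5 (EXEC): [MAIN] PC=4: NOP
Event 6 (EXEC): [MAIN] PC=5: INC 3 -> ACC=8
Event 7 (EXEC): [MAIN] PC=6: HALT

Answer: 8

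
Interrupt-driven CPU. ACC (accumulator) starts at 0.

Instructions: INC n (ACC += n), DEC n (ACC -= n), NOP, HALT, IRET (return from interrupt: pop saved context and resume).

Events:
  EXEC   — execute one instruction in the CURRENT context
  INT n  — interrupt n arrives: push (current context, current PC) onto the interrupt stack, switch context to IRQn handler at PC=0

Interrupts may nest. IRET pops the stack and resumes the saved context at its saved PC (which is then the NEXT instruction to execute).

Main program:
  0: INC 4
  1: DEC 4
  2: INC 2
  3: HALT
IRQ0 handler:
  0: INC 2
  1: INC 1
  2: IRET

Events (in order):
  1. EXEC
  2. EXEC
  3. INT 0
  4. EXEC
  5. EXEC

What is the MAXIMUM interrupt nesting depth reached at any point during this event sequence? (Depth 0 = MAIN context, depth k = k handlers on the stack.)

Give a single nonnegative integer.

Event 1 (EXEC): [MAIN] PC=0: INC 4 -> ACC=4 [depth=0]
Event 2 (EXEC): [MAIN] PC=1: DEC 4 -> ACC=0 [depth=0]
Event 3 (INT 0): INT 0 arrives: push (MAIN, PC=2), enter IRQ0 at PC=0 (depth now 1) [depth=1]
Event 4 (EXEC): [IRQ0] PC=0: INC 2 -> ACC=2 [depth=1]
Event 5 (EXEC): [IRQ0] PC=1: INC 1 -> ACC=3 [depth=1]
Max depth observed: 1

Answer: 1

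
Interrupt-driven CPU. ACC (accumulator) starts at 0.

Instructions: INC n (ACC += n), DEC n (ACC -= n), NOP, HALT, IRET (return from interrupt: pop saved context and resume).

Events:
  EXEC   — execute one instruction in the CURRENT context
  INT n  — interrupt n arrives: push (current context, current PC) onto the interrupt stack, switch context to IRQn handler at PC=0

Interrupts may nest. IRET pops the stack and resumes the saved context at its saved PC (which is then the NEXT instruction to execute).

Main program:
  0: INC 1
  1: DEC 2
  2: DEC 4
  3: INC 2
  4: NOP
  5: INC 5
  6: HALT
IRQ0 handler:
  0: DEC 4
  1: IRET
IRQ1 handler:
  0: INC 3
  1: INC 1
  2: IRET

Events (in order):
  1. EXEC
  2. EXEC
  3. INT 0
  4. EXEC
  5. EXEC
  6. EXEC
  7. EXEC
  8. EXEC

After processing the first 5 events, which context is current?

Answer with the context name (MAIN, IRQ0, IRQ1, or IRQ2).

Event 1 (EXEC): [MAIN] PC=0: INC 1 -> ACC=1
Event 2 (EXEC): [MAIN] PC=1: DEC 2 -> ACC=-1
Event 3 (INT 0): INT 0 arrives: push (MAIN, PC=2), enter IRQ0 at PC=0 (depth now 1)
Event 4 (EXEC): [IRQ0] PC=0: DEC 4 -> ACC=-5
Event 5 (EXEC): [IRQ0] PC=1: IRET -> resume MAIN at PC=2 (depth now 0)

Answer: MAIN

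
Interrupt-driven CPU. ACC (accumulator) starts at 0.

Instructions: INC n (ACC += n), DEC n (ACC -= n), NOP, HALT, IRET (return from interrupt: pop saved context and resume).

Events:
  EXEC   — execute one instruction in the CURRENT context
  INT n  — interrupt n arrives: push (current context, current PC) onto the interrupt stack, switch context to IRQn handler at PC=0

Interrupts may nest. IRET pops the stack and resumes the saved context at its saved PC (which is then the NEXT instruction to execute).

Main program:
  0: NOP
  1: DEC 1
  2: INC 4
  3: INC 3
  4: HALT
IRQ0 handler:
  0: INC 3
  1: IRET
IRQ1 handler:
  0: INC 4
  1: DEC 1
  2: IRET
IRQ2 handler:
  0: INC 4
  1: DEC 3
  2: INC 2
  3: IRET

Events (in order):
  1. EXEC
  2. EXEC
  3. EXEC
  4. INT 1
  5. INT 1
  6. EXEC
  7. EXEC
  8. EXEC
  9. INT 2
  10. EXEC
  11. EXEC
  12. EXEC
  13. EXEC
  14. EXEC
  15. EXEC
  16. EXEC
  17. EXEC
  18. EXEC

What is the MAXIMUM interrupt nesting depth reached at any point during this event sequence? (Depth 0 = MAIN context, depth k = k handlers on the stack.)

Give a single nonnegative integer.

Answer: 2

Derivation:
Event 1 (EXEC): [MAIN] PC=0: NOP [depth=0]
Event 2 (EXEC): [MAIN] PC=1: DEC 1 -> ACC=-1 [depth=0]
Event 3 (EXEC): [MAIN] PC=2: INC 4 -> ACC=3 [depth=0]
Event 4 (INT 1): INT 1 arrives: push (MAIN, PC=3), enter IRQ1 at PC=0 (depth now 1) [depth=1]
Event 5 (INT 1): INT 1 arrives: push (IRQ1, PC=0), enter IRQ1 at PC=0 (depth now 2) [depth=2]
Event 6 (EXEC): [IRQ1] PC=0: INC 4 -> ACC=7 [depth=2]
Event 7 (EXEC): [IRQ1] PC=1: DEC 1 -> ACC=6 [depth=2]
Event 8 (EXEC): [IRQ1] PC=2: IRET -> resume IRQ1 at PC=0 (depth now 1) [depth=1]
Event 9 (INT 2): INT 2 arrives: push (IRQ1, PC=0), enter IRQ2 at PC=0 (depth now 2) [depth=2]
Event 10 (EXEC): [IRQ2] PC=0: INC 4 -> ACC=10 [depth=2]
Event 11 (EXEC): [IRQ2] PC=1: DEC 3 -> ACC=7 [depth=2]
Event 12 (EXEC): [IRQ2] PC=2: INC 2 -> ACC=9 [depth=2]
Event 13 (EXEC): [IRQ2] PC=3: IRET -> resume IRQ1 at PC=0 (depth now 1) [depth=1]
Event 14 (EXEC): [IRQ1] PC=0: INC 4 -> ACC=13 [depth=1]
Event 15 (EXEC): [IRQ1] PC=1: DEC 1 -> ACC=12 [depth=1]
Event 16 (EXEC): [IRQ1] PC=2: IRET -> resume MAIN at PC=3 (depth now 0) [depth=0]
Event 17 (EXEC): [MAIN] PC=3: INC 3 -> ACC=15 [depth=0]
Event 18 (EXEC): [MAIN] PC=4: HALT [depth=0]
Max depth observed: 2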